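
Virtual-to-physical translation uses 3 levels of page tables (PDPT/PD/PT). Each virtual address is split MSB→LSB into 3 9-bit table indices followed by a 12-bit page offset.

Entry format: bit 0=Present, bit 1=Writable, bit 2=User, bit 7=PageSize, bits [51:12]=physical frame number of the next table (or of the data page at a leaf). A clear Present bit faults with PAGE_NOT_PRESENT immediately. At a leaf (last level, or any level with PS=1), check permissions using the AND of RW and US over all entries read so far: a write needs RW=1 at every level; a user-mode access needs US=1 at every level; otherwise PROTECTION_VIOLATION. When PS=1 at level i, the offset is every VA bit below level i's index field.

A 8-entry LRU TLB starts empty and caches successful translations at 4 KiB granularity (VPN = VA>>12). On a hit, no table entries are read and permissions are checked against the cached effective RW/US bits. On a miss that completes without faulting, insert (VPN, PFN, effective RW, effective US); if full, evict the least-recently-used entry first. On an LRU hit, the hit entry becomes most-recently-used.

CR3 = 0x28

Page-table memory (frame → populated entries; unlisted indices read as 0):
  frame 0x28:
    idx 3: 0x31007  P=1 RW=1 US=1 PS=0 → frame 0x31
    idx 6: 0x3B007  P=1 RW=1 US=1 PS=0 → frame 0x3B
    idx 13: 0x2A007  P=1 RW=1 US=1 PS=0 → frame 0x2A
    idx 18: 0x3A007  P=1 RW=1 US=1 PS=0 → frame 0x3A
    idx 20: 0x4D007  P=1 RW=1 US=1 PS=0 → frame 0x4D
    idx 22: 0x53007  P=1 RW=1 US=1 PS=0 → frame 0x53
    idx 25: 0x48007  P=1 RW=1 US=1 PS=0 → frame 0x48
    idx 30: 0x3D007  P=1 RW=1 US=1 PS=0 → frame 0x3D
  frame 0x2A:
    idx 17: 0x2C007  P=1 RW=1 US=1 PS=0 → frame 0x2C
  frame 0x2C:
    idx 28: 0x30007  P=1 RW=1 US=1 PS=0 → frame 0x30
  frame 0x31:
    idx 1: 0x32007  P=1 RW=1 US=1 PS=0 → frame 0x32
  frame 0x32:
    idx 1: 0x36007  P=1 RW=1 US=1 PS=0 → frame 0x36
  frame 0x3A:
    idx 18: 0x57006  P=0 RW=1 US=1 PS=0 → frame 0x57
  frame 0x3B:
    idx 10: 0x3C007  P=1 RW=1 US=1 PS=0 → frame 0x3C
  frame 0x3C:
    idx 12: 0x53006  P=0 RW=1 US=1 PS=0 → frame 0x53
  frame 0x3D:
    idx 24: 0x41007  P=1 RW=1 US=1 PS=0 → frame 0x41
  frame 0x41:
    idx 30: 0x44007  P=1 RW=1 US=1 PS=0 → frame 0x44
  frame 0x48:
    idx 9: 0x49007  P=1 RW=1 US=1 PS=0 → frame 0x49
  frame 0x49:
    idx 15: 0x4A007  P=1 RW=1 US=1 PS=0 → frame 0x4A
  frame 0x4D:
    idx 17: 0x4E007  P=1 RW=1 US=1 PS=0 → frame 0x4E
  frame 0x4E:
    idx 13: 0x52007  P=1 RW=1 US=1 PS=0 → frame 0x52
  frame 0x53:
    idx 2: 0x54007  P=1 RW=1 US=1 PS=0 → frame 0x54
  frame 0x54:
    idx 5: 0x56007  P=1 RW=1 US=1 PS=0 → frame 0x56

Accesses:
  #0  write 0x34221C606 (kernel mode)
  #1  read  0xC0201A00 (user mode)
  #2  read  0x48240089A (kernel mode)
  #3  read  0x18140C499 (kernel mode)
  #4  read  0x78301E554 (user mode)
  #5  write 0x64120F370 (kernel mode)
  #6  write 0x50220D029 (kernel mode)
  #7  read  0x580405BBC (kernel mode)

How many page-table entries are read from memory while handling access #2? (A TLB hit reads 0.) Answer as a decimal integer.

Per-access translation:
#0 VA=0x34221C606 (w,kernel):
  lvl0: tbl 0x28, slot 13 ⇒ 0x2A007 (P1/RW1/US1/PS0)
  lvl1: tbl 0x2A, slot 17 ⇒ 0x2C007 (P1/RW1/US1/PS0)
  lvl2: tbl 0x2C, slot 28 ⇒ 0x30007 (P1/RW1/US1/PS0)
  ⇒ phys 0x30606  [3 reads]
#1 VA=0xC0201A00 (r,user):
  lvl0: tbl 0x28, slot 3 ⇒ 0x31007 (P1/RW1/US1/PS0)
  lvl1: tbl 0x31, slot 1 ⇒ 0x32007 (P1/RW1/US1/PS0)
  lvl2: tbl 0x32, slot 1 ⇒ 0x36007 (P1/RW1/US1/PS0)
  ⇒ phys 0x36A00  [3 reads]
#2 VA=0x48240089A (r,kernel):
  lvl0: tbl 0x28, slot 18 ⇒ 0x3A007 (P1/RW1/US1/PS0)
  lvl1: tbl 0x3A, slot 18 ⇒ 0x57006 (P0/RW1/US1/PS0)
  ⇒ fault: PAGE_NOT_PRESENT  — 2 lookups
#3 VA=0x18140C499 (r,kernel):
  lvl0: tbl 0x28, slot 6 ⇒ 0x3B007 (P1/RW1/US1/PS0)
  lvl1: tbl 0x3B, slot 10 ⇒ 0x3C007 (P1/RW1/US1/PS0)
  lvl2: tbl 0x3C, slot 12 ⇒ 0x53006 (P0/RW1/US1/PS0)
  ⇒ fault: PAGE_NOT_PRESENT  — 3 lookups
#4 VA=0x78301E554 (r,user):
  lvl0: tbl 0x28, slot 30 ⇒ 0x3D007 (P1/RW1/US1/PS0)
  lvl1: tbl 0x3D, slot 24 ⇒ 0x41007 (P1/RW1/US1/PS0)
  lvl2: tbl 0x41, slot 30 ⇒ 0x44007 (P1/RW1/US1/PS0)
  ⇒ phys 0x44554  [3 reads]
#5 VA=0x64120F370 (w,kernel):
  lvl0: tbl 0x28, slot 25 ⇒ 0x48007 (P1/RW1/US1/PS0)
  lvl1: tbl 0x48, slot 9 ⇒ 0x49007 (P1/RW1/US1/PS0)
  lvl2: tbl 0x49, slot 15 ⇒ 0x4A007 (P1/RW1/US1/PS0)
  ⇒ phys 0x4A370  [3 reads]
#6 VA=0x50220D029 (w,kernel):
  lvl0: tbl 0x28, slot 20 ⇒ 0x4D007 (P1/RW1/US1/PS0)
  lvl1: tbl 0x4D, slot 17 ⇒ 0x4E007 (P1/RW1/US1/PS0)
  lvl2: tbl 0x4E, slot 13 ⇒ 0x52007 (P1/RW1/US1/PS0)
  ⇒ phys 0x52029  [3 reads]
#7 VA=0x580405BBC (r,kernel):
  lvl0: tbl 0x28, slot 22 ⇒ 0x53007 (P1/RW1/US1/PS0)
  lvl1: tbl 0x53, slot 2 ⇒ 0x54007 (P1/RW1/US1/PS0)
  lvl2: tbl 0x54, slot 5 ⇒ 0x56007 (P1/RW1/US1/PS0)
  ⇒ phys 0x56BBC  [3 reads]

Entries read for #2: 2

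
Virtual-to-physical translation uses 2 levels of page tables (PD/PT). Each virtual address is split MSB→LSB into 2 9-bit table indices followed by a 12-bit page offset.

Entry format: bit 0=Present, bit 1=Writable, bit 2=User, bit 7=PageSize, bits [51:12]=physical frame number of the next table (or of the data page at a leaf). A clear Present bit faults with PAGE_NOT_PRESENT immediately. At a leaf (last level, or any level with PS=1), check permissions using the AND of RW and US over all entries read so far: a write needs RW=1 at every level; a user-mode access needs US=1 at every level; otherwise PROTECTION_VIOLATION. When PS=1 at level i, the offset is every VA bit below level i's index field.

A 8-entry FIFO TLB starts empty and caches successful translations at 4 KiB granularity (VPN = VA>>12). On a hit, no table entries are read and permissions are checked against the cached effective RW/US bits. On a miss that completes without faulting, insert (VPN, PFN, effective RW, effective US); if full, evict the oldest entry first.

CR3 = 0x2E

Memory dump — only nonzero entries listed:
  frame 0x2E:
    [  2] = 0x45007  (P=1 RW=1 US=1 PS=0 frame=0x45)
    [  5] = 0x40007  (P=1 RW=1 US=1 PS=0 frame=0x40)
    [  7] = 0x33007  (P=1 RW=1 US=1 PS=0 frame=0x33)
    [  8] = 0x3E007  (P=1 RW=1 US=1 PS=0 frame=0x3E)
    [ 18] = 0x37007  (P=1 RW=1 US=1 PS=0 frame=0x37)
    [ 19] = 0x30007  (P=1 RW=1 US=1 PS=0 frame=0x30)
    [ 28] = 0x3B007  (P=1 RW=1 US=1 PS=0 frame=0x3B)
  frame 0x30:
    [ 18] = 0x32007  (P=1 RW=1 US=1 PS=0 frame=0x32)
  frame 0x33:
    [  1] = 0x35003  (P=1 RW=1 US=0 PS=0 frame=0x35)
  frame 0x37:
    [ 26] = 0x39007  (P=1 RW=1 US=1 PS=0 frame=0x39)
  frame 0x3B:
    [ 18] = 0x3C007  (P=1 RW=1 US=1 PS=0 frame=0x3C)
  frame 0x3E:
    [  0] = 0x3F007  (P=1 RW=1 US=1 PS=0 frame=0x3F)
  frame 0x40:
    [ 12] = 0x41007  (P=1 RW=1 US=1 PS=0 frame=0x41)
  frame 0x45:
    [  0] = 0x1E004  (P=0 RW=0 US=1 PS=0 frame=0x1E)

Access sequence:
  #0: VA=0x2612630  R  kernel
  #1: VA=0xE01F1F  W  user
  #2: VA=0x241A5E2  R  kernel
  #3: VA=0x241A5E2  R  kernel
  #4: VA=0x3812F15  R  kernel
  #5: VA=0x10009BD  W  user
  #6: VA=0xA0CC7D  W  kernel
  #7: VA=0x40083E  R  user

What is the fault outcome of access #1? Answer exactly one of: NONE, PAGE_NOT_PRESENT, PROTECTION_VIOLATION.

Trace:
#0 VA=0x2612630 (r,kernel):
  L0: frame=0x2E idx=19 entry=0x30007 [P=1 RW=1 US=1 PS=0]
  L1: frame=0x30 idx=18 entry=0x32007 [P=1 RW=1 US=1 PS=0]
  ⇒ phys 0x32630  [2 reads]
#1 VA=0xE01F1F (w,user):
  L0: frame=0x2E idx=7 entry=0x33007 [P=1 RW=1 US=1 PS=0]
  L1: frame=0x33 idx=1 entry=0x35003 [P=1 RW=1 US=0 PS=0]
  ✗ PROTECTION_VIOLATION  [2 reads]
#2 VA=0x241A5E2 (r,kernel):
  L0: frame=0x2E idx=18 entry=0x37007 [P=1 RW=1 US=1 PS=0]
  L1: frame=0x37 idx=26 entry=0x39007 [P=1 RW=1 US=1 PS=0]
  ⇒ phys 0x395E2  [2 reads]
#3 VA=0x241A5E2 (r,kernel):
  TLB hit vpn=0x241A → PA=0x395E2
#4 VA=0x3812F15 (r,kernel):
  L0: frame=0x2E idx=28 entry=0x3B007 [P=1 RW=1 US=1 PS=0]
  L1: frame=0x3B idx=18 entry=0x3C007 [P=1 RW=1 US=1 PS=0]
  ⇒ phys 0x3CF15  [2 reads]
#5 VA=0x10009BD (w,user):
  L0: frame=0x2E idx=8 entry=0x3E007 [P=1 RW=1 US=1 PS=0]
  L1: frame=0x3E idx=0 entry=0x3F007 [P=1 RW=1 US=1 PS=0]
  ⇒ phys 0x3F9BD  [2 reads]
#6 VA=0xA0CC7D (w,kernel):
  L0: frame=0x2E idx=5 entry=0x40007 [P=1 RW=1 US=1 PS=0]
  L1: frame=0x40 idx=12 entry=0x41007 [P=1 RW=1 US=1 PS=0]
  ⇒ phys 0x41C7D  [2 reads]
#7 VA=0x40083E (r,user):
  L0: frame=0x2E idx=2 entry=0x45007 [P=1 RW=1 US=1 PS=0]
  L1: frame=0x45 idx=0 entry=0x1E004 [P=0 RW=0 US=1 PS=0]
  ✗ PAGE_NOT_PRESENT  [2 reads]

Access #1 fault: PROTECTION_VIOLATION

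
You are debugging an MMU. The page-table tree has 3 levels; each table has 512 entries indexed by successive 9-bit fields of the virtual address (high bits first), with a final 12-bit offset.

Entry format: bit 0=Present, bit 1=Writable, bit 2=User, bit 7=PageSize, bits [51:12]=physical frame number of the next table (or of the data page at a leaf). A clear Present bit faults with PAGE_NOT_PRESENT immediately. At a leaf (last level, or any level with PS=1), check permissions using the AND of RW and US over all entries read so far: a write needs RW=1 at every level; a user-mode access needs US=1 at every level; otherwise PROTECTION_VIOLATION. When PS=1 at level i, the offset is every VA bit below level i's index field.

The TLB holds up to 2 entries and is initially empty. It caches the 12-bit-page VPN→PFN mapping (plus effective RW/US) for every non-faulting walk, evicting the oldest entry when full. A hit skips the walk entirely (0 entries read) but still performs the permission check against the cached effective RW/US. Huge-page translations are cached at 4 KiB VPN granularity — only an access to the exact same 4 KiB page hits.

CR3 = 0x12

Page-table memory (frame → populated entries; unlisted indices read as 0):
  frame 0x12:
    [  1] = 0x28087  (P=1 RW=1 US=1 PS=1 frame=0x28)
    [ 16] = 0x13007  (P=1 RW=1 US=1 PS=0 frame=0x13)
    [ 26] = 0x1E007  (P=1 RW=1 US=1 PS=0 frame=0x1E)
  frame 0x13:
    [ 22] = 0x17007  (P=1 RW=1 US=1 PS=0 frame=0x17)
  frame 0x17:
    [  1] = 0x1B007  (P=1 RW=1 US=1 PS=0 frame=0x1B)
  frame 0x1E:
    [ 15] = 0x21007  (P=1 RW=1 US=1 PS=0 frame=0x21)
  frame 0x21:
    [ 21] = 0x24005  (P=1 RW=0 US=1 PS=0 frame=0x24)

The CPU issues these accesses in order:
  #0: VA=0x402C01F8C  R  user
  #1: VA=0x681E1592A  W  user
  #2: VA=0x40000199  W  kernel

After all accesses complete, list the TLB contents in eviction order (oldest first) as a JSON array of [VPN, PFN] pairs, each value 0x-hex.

Trace:
#0 VA=0x402C01F8C (r,user):
  lvl0: tbl 0x12, slot 16 ⇒ 0x13007 (P1/RW1/US1/PS0)
  lvl1: tbl 0x13, slot 22 ⇒ 0x17007 (P1/RW1/US1/PS0)
  lvl2: tbl 0x17, slot 1 ⇒ 0x1B007 (P1/RW1/US1/PS0)
  → PA=0x1BF8C  (3 entries read)
#1 VA=0x681E1592A (w,user):
  lvl0: tbl 0x12, slot 26 ⇒ 0x1E007 (P1/RW1/US1/PS0)
  lvl1: tbl 0x1E, slot 15 ⇒ 0x21007 (P1/RW1/US1/PS0)
  lvl2: tbl 0x21, slot 21 ⇒ 0x24005 (P1/RW0/US1/PS0)
  ✗ PROTECTION_VIOLATION  [3 reads]
#2 VA=0x40000199 (w,kernel):
  lvl0: tbl 0x12, slot 1 ⇒ 0x28087 (P1/RW1/US1/PS1)
  → PA=0x28199 (huge @L0)  (1 entries read)

TLB: [["0x402C01", "0x1B"], ["0x40000", "0x28"]]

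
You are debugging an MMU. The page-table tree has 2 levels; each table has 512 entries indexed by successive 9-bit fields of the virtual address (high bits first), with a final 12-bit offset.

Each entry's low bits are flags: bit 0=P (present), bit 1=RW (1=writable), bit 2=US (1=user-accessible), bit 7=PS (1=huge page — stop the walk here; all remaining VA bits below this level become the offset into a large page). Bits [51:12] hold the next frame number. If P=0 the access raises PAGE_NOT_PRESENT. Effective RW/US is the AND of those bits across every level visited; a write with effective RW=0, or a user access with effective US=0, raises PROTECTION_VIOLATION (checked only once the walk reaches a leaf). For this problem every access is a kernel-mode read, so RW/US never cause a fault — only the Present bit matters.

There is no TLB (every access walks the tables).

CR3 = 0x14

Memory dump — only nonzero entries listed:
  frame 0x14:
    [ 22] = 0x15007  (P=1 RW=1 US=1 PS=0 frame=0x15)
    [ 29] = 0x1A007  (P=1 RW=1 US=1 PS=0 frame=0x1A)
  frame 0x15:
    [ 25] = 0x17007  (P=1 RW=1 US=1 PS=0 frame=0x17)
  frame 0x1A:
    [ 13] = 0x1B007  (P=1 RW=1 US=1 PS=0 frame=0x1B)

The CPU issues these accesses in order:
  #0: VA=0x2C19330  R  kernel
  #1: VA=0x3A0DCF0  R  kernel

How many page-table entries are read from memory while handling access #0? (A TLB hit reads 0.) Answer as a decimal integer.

Walk each access:
#0 VA=0x2C19330 (r,kernel):
  lvl0: tbl 0x14, slot 22 ⇒ 0x15007 (P1/RW1/US1/PS0)
  lvl1: tbl 0x15, slot 25 ⇒ 0x17007 (P1/RW1/US1/PS0)
  ⇒ phys 0x17330  [2 reads]
#1 VA=0x3A0DCF0 (r,kernel):
  lvl0: tbl 0x14, slot 29 ⇒ 0x1A007 (P1/RW1/US1/PS0)
  lvl1: tbl 0x1A, slot 13 ⇒ 0x1B007 (P1/RW1/US1/PS0)
  ⇒ phys 0x1BCF0  [2 reads]

Entries read for #0: 2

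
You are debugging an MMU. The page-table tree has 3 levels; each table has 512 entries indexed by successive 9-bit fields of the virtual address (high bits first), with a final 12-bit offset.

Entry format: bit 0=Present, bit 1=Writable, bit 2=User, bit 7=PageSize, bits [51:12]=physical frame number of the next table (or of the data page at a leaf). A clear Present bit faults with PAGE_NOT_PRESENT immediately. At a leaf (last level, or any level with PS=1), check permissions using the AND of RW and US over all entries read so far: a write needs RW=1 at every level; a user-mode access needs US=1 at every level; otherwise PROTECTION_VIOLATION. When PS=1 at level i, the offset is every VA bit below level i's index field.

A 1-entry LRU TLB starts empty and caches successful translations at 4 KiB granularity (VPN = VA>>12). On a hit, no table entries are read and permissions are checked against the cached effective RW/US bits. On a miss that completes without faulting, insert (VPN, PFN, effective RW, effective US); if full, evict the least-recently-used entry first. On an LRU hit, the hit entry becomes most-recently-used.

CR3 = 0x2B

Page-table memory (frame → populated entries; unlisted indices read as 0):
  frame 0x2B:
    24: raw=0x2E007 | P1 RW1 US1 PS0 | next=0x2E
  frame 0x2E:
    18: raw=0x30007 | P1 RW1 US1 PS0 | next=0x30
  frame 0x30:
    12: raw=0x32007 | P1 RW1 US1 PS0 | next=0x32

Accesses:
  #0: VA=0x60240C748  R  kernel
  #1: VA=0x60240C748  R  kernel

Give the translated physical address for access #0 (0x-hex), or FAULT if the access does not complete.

Per-access translation:
#0 VA=0x60240C748 (r,kernel):
  lvl0: tbl 0x2B, slot 24 ⇒ 0x2E007 (P1/RW1/US1/PS0)
  lvl1: tbl 0x2E, slot 18 ⇒ 0x30007 (P1/RW1/US1/PS0)
  lvl2: tbl 0x30, slot 12 ⇒ 0x32007 (P1/RW1/US1/PS0)
  ✓ 0x32748  — 3 lookups
#1 VA=0x60240C748 (r,kernel):
  TLB hit vpn=0x60240C → PA=0x32748

Access #0 PA: 0x32748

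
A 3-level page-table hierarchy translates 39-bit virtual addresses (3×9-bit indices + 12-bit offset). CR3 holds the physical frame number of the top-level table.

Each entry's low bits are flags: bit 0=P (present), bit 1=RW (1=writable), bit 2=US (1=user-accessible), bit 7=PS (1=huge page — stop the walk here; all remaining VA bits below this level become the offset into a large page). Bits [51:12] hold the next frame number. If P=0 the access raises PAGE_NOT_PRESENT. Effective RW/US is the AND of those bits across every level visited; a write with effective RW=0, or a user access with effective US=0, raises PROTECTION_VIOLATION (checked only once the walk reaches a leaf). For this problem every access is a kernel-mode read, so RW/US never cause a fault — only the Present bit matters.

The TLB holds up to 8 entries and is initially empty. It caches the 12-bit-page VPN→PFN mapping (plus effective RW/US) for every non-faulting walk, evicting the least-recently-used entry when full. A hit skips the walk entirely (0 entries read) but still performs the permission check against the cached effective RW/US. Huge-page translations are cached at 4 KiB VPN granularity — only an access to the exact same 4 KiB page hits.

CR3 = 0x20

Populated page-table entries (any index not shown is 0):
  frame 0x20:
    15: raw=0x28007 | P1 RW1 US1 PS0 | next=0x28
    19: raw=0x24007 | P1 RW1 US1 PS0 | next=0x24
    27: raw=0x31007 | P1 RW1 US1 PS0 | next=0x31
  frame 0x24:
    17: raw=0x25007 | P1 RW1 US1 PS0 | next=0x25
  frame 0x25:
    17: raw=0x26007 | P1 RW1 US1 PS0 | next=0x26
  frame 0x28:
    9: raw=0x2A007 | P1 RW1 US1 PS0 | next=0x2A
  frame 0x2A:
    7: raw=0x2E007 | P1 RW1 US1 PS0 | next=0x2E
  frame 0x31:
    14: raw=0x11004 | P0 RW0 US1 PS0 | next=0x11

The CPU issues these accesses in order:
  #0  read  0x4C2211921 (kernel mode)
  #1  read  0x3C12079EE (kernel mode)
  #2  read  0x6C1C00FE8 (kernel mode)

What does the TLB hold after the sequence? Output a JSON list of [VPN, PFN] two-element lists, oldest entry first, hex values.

Trace:
#0 VA=0x4C2211921 (r,kernel):
  [0] read 0x20 idx=19: raw=0x24007 flags P=1 W=1 U=1 S=0
  [1] read 0x24 idx=17: raw=0x25007 flags P=1 W=1 U=1 S=0
  [2] read 0x25 idx=17: raw=0x26007 flags P=1 W=1 U=1 S=0
  ⇒ phys 0x26921  [3 reads]
#1 VA=0x3C12079EE (r,kernel):
  [0] read 0x20 idx=15: raw=0x28007 flags P=1 W=1 U=1 S=0
  [1] read 0x28 idx=9: raw=0x2A007 flags P=1 W=1 U=1 S=0
  [2] read 0x2A idx=7: raw=0x2E007 flags P=1 W=1 U=1 S=0
  ⇒ phys 0x2E9EE  [3 reads]
#2 VA=0x6C1C00FE8 (r,kernel):
  [0] read 0x20 idx=27: raw=0x31007 flags P=1 W=1 U=1 S=0
  [1] read 0x31 idx=14: raw=0x11004 flags P=0 W=0 U=1 S=0
  ⇒ fault: PAGE_NOT_PRESENT  — 2 lookups

TLB: [["0x4C2211", "0x26"], ["0x3C1207", "0x2E"]]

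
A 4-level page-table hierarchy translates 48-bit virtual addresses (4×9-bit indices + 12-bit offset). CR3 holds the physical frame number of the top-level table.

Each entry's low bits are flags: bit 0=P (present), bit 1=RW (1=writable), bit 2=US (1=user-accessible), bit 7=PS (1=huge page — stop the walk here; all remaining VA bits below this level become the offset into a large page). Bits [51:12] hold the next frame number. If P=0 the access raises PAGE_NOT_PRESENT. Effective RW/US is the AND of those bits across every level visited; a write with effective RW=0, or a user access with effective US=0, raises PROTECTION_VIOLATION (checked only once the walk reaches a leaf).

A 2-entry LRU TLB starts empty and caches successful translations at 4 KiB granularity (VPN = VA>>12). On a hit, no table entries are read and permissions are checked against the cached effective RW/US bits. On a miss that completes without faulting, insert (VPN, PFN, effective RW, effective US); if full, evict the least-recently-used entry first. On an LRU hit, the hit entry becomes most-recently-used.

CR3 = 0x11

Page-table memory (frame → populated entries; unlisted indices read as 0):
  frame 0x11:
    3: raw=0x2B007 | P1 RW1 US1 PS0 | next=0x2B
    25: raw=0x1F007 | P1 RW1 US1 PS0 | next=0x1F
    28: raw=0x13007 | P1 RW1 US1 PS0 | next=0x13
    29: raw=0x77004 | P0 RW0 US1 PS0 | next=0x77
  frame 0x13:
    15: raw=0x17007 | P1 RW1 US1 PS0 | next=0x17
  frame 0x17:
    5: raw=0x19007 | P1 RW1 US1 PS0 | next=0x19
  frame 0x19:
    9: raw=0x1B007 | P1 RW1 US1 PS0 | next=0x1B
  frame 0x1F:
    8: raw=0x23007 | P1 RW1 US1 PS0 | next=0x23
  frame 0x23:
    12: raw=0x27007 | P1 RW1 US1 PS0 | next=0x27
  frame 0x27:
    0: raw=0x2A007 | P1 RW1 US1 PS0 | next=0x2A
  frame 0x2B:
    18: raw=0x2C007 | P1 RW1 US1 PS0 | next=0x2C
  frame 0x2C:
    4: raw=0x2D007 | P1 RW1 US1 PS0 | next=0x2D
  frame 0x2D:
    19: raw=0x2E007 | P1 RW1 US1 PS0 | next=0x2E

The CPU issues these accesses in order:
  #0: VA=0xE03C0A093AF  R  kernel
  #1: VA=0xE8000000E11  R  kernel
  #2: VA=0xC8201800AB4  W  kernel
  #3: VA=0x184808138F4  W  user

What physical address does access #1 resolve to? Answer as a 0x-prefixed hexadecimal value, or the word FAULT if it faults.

Trace:
#0 VA=0xE03C0A093AF (r,kernel):
  L0 @0x11[28] → 0x13007  P=1,RW=1,US=1,PS=0
  L1 @0x13[15] → 0x17007  P=1,RW=1,US=1,PS=0
  L2 @0x17[5] → 0x19007  P=1,RW=1,US=1,PS=0
  L3 @0x19[9] → 0x1B007  P=1,RW=1,US=1,PS=0
  → PA=0x1B3AF  (4 entries read)
#1 VA=0xE8000000E11 (r,kernel):
  L0 @0x11[29] → 0x77004  P=0,RW=0,US=1,PS=0
  ⇒ fault: PAGE_NOT_PRESENT  — 1 lookups
#2 VA=0xC8201800AB4 (w,kernel):
  L0 @0x11[25] → 0x1F007  P=1,RW=1,US=1,PS=0
  L1 @0x1F[8] → 0x23007  P=1,RW=1,US=1,PS=0
  L2 @0x23[12] → 0x27007  P=1,RW=1,US=1,PS=0
  L3 @0x27[0] → 0x2A007  P=1,RW=1,US=1,PS=0
  → PA=0x2AAB4  (4 entries read)
#3 VA=0x184808138F4 (w,user):
  L0 @0x11[3] → 0x2B007  P=1,RW=1,US=1,PS=0
  L1 @0x2B[18] → 0x2C007  P=1,RW=1,US=1,PS=0
  L2 @0x2C[4] → 0x2D007  P=1,RW=1,US=1,PS=0
  L3 @0x2D[19] → 0x2E007  P=1,RW=1,US=1,PS=0
  → PA=0x2E8F4  (4 entries read)

Access #1 PA: FAULT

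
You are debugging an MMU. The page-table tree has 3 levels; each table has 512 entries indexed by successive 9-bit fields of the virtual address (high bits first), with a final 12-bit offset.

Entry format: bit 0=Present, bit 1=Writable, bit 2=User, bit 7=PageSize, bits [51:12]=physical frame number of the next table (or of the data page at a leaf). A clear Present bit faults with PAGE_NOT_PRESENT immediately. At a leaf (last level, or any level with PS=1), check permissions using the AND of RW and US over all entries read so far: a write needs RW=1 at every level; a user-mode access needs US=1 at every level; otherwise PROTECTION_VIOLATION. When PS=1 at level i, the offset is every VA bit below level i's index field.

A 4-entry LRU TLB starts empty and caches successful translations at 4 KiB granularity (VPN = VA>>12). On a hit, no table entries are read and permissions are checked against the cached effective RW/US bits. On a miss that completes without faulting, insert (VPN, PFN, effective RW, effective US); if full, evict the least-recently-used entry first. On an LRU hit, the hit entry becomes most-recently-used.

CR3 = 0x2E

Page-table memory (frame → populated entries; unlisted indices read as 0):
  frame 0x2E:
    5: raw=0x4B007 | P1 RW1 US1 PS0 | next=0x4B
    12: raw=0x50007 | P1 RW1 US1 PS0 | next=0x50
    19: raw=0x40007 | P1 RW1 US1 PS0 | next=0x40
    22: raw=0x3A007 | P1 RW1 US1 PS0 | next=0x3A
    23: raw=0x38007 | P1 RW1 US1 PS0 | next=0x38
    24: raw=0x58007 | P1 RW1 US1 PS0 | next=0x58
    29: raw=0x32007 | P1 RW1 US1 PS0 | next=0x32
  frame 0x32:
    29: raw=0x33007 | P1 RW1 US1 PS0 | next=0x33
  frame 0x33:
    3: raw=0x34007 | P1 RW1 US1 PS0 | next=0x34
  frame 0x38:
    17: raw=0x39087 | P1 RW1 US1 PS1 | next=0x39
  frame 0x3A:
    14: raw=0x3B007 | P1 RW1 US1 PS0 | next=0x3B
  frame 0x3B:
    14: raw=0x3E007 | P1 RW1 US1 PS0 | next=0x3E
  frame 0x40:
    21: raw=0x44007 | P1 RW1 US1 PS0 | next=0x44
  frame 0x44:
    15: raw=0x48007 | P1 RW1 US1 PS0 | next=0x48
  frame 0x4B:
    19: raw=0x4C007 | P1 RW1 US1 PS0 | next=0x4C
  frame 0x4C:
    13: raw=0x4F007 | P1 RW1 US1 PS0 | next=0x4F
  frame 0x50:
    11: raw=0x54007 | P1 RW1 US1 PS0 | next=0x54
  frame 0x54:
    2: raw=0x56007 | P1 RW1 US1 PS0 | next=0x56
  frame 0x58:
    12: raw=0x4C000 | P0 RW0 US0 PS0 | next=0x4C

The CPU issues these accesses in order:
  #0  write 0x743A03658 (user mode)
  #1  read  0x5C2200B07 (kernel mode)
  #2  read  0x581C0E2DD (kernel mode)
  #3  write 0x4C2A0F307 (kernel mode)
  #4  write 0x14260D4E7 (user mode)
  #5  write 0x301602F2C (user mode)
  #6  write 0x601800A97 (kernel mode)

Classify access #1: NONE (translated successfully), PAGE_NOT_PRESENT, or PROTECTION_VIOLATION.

Trace:
#0 VA=0x743A03658 (w,user):
  L0: frame=0x2E idx=29 entry=0x32007 [P=1 RW=1 US=1 PS=0]
  L1: frame=0x32 idx=29 entry=0x33007 [P=1 RW=1 US=1 PS=0]
  L2: frame=0x33 idx=3 entry=0x34007 [P=1 RW=1 US=1 PS=0]
  ✓ 0x34658  — 3 lookups
#1 VA=0x5C2200B07 (r,kernel):
  L0: frame=0x2E idx=23 entry=0x38007 [P=1 RW=1 US=1 PS=0]
  L1: frame=0x38 idx=17 entry=0x39087 [P=1 RW=1 US=1 PS=1]
  ✓ 0x39B07 (huge @L1)  — 2 lookups
#2 VA=0x581C0E2DD (r,kernel):
  L0: frame=0x2E idx=22 entry=0x3A007 [P=1 RW=1 US=1 PS=0]
  L1: frame=0x3A idx=14 entry=0x3B007 [P=1 RW=1 US=1 PS=0]
  L2: frame=0x3B idx=14 entry=0x3E007 [P=1 RW=1 US=1 PS=0]
  ✓ 0x3E2DD  — 3 lookups
#3 VA=0x4C2A0F307 (w,kernel):
  L0: frame=0x2E idx=19 entry=0x40007 [P=1 RW=1 US=1 PS=0]
  L1: frame=0x40 idx=21 entry=0x44007 [P=1 RW=1 US=1 PS=0]
  L2: frame=0x44 idx=15 entry=0x48007 [P=1 RW=1 US=1 PS=0]
  ✓ 0x48307  — 3 lookups
#4 VA=0x14260D4E7 (w,user):
  L0: frame=0x2E idx=5 entry=0x4B007 [P=1 RW=1 US=1 PS=0]
  L1: frame=0x4B idx=19 entry=0x4C007 [P=1 RW=1 US=1 PS=0]
  L2: frame=0x4C idx=13 entry=0x4F007 [P=1 RW=1 US=1 PS=0]
  ✓ 0x4F4E7  — 3 lookups
#5 VA=0x301602F2C (w,user):
  L0: frame=0x2E idx=12 entry=0x50007 [P=1 RW=1 US=1 PS=0]
  L1: frame=0x50 idx=11 entry=0x54007 [P=1 RW=1 US=1 PS=0]
  L2: frame=0x54 idx=2 entry=0x56007 [P=1 RW=1 US=1 PS=0]
  ✓ 0x56F2C  — 3 lookups
#6 VA=0x601800A97 (w,kernel):
  L0: frame=0x2E idx=24 entry=0x58007 [P=1 RW=1 US=1 PS=0]
  L1: frame=0x58 idx=12 entry=0x4C000 [P=0 RW=0 US=0 PS=0]
  → PAGE_NOT_PRESENT  (2 entries read)

Access #1 fault: NONE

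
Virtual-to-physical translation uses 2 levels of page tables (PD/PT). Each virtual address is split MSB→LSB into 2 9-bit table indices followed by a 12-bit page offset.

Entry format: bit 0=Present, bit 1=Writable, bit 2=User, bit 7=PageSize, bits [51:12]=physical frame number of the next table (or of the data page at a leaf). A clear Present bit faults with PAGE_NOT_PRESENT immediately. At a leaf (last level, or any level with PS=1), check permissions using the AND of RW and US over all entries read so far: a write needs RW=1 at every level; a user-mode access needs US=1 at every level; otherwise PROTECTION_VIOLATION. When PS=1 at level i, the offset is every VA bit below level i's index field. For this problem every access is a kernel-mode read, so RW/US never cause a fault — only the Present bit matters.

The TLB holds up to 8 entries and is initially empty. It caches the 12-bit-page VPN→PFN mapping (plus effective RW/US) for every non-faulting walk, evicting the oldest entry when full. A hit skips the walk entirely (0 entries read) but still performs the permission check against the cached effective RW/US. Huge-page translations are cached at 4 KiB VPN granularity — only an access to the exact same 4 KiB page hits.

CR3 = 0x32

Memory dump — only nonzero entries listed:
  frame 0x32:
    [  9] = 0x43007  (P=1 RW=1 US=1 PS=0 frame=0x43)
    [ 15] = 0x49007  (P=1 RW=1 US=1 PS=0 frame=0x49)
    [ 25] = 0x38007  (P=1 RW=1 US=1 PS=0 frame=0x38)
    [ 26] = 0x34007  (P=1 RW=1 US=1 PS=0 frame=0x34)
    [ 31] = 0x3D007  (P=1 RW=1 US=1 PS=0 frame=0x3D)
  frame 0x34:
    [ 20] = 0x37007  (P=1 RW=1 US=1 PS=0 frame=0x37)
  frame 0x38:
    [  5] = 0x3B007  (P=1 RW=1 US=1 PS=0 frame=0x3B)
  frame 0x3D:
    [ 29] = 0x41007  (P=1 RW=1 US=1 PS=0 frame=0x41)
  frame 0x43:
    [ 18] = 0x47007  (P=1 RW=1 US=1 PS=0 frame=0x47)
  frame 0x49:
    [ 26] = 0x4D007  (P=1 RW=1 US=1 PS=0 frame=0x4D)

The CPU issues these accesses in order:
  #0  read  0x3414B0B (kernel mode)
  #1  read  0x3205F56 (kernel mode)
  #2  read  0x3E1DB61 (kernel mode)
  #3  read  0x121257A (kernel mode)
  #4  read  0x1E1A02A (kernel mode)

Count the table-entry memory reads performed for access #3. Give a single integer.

Per-access translation:
#0 VA=0x3414B0B (r,kernel):
  lvl0: tbl 0x32, slot 26 ⇒ 0x34007 (P1/RW1/US1/PS0)
  lvl1: tbl 0x34, slot 20 ⇒ 0x37007 (P1/RW1/US1/PS0)
  → PA=0x37B0B  (2 entries read)
#1 VA=0x3205F56 (r,kernel):
  lvl0: tbl 0x32, slot 25 ⇒ 0x38007 (P1/RW1/US1/PS0)
  lvl1: tbl 0x38, slot 5 ⇒ 0x3B007 (P1/RW1/US1/PS0)
  → PA=0x3BF56  (2 entries read)
#2 VA=0x3E1DB61 (r,kernel):
  lvl0: tbl 0x32, slot 31 ⇒ 0x3D007 (P1/RW1/US1/PS0)
  lvl1: tbl 0x3D, slot 29 ⇒ 0x41007 (P1/RW1/US1/PS0)
  → PA=0x41B61  (2 entries read)
#3 VA=0x121257A (r,kernel):
  lvl0: tbl 0x32, slot 9 ⇒ 0x43007 (P1/RW1/US1/PS0)
  lvl1: tbl 0x43, slot 18 ⇒ 0x47007 (P1/RW1/US1/PS0)
  → PA=0x4757A  (2 entries read)
#4 VA=0x1E1A02A (r,kernel):
  lvl0: tbl 0x32, slot 15 ⇒ 0x49007 (P1/RW1/US1/PS0)
  lvl1: tbl 0x49, slot 26 ⇒ 0x4D007 (P1/RW1/US1/PS0)
  → PA=0x4D02A  (2 entries read)

Entries read for #3: 2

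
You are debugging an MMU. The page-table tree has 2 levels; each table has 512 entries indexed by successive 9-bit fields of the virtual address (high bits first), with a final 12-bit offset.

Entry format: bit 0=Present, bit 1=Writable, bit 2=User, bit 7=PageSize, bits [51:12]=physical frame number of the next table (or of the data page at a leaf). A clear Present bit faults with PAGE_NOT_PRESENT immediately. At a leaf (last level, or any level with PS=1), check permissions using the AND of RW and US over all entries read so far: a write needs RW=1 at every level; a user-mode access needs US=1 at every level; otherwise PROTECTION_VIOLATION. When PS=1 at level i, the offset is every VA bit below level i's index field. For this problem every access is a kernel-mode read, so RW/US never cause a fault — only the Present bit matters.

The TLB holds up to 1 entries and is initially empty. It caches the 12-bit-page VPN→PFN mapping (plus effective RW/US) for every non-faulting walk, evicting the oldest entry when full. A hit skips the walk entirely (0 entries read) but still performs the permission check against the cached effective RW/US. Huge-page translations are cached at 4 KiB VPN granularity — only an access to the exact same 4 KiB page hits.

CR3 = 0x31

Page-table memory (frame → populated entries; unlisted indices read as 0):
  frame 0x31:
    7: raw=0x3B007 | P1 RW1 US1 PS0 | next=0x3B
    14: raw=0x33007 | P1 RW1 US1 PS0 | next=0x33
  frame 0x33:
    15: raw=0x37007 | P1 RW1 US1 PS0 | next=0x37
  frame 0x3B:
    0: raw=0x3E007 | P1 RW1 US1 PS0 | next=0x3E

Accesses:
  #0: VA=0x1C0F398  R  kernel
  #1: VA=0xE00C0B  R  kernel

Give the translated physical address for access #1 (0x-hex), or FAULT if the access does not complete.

Per-access translation:
#0 VA=0x1C0F398 (r,kernel):
  lvl0: tbl 0x31, slot 14 ⇒ 0x33007 (P1/RW1/US1/PS0)
  lvl1: tbl 0x33, slot 15 ⇒ 0x37007 (P1/RW1/US1/PS0)
  ✓ 0x37398  — 2 lookups
#1 VA=0xE00C0B (r,kernel):
  lvl0: tbl 0x31, slot 7 ⇒ 0x3B007 (P1/RW1/US1/PS0)
  lvl1: tbl 0x3B, slot 0 ⇒ 0x3E007 (P1/RW1/US1/PS0)
  ✓ 0x3EC0B  — 2 lookups

Access #1 PA: 0x3EC0B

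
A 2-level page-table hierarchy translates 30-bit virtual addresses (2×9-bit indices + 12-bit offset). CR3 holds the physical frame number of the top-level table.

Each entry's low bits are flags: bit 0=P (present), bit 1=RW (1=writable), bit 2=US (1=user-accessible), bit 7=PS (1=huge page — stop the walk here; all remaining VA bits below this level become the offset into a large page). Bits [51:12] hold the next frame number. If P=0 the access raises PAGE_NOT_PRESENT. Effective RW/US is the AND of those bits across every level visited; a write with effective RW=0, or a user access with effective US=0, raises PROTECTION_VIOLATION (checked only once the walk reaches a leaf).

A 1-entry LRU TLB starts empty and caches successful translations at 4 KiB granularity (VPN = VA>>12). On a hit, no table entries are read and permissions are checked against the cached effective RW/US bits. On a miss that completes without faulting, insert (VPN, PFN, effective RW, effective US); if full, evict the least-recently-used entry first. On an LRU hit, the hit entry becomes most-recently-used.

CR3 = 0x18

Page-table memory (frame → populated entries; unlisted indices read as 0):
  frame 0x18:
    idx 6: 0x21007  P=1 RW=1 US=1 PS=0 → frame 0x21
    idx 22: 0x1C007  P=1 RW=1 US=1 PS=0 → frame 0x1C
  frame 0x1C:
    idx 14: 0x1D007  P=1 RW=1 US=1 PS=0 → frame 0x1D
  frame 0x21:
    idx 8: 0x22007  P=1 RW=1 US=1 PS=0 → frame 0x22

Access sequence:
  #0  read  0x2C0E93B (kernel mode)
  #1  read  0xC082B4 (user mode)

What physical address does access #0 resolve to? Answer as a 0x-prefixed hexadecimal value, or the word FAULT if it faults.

Walk each access:
#0 VA=0x2C0E93B (r,kernel):
  [0] read 0x18 idx=22: raw=0x1C007 flags P=1 W=1 U=1 S=0
  [1] read 0x1C idx=14: raw=0x1D007 flags P=1 W=1 U=1 S=0
  ✓ 0x1D93B  — 2 lookups
#1 VA=0xC082B4 (r,user):
  [0] read 0x18 idx=6: raw=0x21007 flags P=1 W=1 U=1 S=0
  [1] read 0x21 idx=8: raw=0x22007 flags P=1 W=1 U=1 S=0
  ✓ 0x222B4  — 2 lookups

Access #0 PA: 0x1D93B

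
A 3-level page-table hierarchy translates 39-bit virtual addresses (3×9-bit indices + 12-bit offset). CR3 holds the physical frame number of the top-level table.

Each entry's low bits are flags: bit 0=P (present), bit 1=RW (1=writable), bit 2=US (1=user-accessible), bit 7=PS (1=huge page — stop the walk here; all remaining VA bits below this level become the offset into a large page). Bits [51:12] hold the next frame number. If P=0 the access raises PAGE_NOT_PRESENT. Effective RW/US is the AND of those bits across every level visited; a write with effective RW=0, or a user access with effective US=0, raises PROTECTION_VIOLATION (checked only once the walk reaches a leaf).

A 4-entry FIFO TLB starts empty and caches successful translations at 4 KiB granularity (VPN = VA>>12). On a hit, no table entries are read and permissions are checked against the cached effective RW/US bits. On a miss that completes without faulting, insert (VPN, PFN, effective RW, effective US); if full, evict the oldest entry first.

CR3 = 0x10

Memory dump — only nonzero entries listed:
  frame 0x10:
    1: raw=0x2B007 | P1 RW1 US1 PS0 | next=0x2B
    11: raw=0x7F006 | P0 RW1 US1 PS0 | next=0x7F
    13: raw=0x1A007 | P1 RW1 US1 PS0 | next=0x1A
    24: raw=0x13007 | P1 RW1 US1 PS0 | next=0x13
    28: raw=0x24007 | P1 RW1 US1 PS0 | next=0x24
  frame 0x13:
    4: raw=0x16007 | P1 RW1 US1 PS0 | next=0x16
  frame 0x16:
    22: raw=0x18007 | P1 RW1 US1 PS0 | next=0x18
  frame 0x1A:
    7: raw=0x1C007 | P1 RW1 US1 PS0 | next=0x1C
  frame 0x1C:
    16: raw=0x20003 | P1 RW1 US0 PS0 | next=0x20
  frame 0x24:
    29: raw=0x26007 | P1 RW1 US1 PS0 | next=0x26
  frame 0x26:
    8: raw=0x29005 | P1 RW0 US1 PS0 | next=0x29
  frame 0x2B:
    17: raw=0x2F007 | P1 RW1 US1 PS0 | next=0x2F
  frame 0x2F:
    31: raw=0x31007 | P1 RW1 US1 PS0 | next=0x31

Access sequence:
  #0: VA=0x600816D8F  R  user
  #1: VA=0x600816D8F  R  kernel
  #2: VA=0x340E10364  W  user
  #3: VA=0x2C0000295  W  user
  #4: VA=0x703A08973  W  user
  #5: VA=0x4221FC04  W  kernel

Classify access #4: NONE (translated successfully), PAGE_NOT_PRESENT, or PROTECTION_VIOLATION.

Walk each access:
#0 VA=0x600816D8F (r,user):
  lvl0: tbl 0x10, slot 24 ⇒ 0x13007 (P1/RW1/US1/PS0)
  lvl1: tbl 0x13, slot 4 ⇒ 0x16007 (P1/RW1/US1/PS0)
  lvl2: tbl 0x16, slot 22 ⇒ 0x18007 (P1/RW1/US1/PS0)
  ⇒ phys 0x18D8F  [3 reads]
#1 VA=0x600816D8F (r,kernel):
  TLB hit vpn=0x600816 → PA=0x18D8F
#2 VA=0x340E10364 (w,user):
  lvl0: tbl 0x10, slot 13 ⇒ 0x1A007 (P1/RW1/US1/PS0)
  lvl1: tbl 0x1A, slot 7 ⇒ 0x1C007 (P1/RW1/US1/PS0)
  lvl2: tbl 0x1C, slot 16 ⇒ 0x20003 (P1/RW1/US0/PS0)
  → PROTECTION_VIOLATION  (3 entries read)
#3 VA=0x2C0000295 (w,user):
  lvl0: tbl 0x10, slot 11 ⇒ 0x7F006 (P0/RW1/US1/PS0)
  → PAGE_NOT_PRESENT  (1 entries read)
#4 VA=0x703A08973 (w,user):
  lvl0: tbl 0x10, slot 28 ⇒ 0x24007 (P1/RW1/US1/PS0)
  lvl1: tbl 0x24, slot 29 ⇒ 0x26007 (P1/RW1/US1/PS0)
  lvl2: tbl 0x26, slot 8 ⇒ 0x29005 (P1/RW0/US1/PS0)
  → PROTECTION_VIOLATION  (3 entries read)
#5 VA=0x4221FC04 (w,kernel):
  lvl0: tbl 0x10, slot 1 ⇒ 0x2B007 (P1/RW1/US1/PS0)
  lvl1: tbl 0x2B, slot 17 ⇒ 0x2F007 (P1/RW1/US1/PS0)
  lvl2: tbl 0x2F, slot 31 ⇒ 0x31007 (P1/RW1/US1/PS0)
  ⇒ phys 0x31C04  [3 reads]

Access #4 fault: PROTECTION_VIOLATION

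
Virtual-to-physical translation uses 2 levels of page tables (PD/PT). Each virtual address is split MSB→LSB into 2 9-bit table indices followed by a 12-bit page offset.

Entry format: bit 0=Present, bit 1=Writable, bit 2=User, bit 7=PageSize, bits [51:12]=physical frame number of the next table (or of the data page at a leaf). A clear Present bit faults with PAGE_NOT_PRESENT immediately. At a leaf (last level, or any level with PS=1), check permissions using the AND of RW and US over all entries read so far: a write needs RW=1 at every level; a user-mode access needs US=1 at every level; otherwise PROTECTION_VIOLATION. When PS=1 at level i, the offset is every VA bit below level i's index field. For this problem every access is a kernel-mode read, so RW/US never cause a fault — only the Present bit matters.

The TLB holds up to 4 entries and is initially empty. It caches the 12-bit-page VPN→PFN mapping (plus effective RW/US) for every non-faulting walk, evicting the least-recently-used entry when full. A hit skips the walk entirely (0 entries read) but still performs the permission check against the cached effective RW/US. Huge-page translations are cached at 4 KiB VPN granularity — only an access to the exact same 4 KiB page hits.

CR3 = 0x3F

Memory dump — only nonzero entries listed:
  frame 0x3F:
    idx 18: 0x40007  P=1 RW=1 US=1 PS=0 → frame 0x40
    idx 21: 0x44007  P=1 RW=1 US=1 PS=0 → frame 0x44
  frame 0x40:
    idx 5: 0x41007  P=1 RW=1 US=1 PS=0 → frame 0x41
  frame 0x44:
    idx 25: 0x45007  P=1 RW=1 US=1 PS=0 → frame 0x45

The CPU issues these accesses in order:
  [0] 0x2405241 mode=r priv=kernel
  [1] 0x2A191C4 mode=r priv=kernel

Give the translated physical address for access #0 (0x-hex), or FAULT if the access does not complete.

Trace:
#0 VA=0x2405241 (r,kernel):
  L0: frame=0x3F idx=18 entry=0x40007 [P=1 RW=1 US=1 PS=0]
  L1: frame=0x40 idx=5 entry=0x41007 [P=1 RW=1 US=1 PS=0]
  ⇒ phys 0x41241  [2 reads]
#1 VA=0x2A191C4 (r,kernel):
  L0: frame=0x3F idx=21 entry=0x44007 [P=1 RW=1 US=1 PS=0]
  L1: frame=0x44 idx=25 entry=0x45007 [P=1 RW=1 US=1 PS=0]
  ⇒ phys 0x451C4  [2 reads]

Access #0 PA: 0x41241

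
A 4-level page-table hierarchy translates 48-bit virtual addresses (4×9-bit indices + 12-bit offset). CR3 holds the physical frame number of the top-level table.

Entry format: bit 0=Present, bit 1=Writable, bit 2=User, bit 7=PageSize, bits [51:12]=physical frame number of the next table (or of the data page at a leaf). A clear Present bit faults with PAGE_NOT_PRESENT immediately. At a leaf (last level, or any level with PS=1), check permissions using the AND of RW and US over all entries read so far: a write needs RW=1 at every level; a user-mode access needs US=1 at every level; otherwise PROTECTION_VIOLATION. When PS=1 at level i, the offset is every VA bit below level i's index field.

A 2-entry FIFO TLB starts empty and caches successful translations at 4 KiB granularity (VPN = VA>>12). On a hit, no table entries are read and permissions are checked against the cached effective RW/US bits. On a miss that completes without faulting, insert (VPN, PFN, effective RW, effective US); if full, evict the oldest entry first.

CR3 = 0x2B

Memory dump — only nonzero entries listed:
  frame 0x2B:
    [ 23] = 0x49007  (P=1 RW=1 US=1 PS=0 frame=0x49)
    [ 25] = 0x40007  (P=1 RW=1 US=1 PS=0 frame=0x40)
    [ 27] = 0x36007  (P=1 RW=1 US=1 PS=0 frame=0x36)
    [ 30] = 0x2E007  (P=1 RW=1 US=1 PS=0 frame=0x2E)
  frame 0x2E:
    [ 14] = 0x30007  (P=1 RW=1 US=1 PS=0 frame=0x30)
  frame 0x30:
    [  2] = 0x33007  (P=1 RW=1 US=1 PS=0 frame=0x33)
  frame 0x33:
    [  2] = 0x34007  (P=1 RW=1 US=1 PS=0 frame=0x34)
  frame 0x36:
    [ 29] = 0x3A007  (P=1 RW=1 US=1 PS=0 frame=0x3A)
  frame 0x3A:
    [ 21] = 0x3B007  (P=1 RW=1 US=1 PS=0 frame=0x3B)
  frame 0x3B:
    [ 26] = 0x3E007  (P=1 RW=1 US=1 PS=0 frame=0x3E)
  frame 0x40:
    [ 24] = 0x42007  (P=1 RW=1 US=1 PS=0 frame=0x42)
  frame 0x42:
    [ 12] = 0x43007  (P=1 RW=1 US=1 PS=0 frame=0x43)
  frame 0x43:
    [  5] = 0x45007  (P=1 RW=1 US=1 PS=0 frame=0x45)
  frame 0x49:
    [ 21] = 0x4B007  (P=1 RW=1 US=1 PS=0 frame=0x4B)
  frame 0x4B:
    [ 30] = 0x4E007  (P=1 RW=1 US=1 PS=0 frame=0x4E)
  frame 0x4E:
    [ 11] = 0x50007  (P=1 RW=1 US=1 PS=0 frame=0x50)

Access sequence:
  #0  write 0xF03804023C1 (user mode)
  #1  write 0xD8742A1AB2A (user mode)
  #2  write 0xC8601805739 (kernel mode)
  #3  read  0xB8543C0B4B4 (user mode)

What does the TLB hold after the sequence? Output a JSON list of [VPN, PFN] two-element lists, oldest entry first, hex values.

Per-access translation:
#0 VA=0xF03804023C1 (w,user):
  lvl0: tbl 0x2B, slot 30 ⇒ 0x2E007 (P1/RW1/US1/PS0)
  lvl1: tbl 0x2E, slot 14 ⇒ 0x30007 (P1/RW1/US1/PS0)
  lvl2: tbl 0x30, slot 2 ⇒ 0x33007 (P1/RW1/US1/PS0)
  lvl3: tbl 0x33, slot 2 ⇒ 0x34007 (P1/RW1/US1/PS0)
  ✓ 0x343C1  — 4 lookups
#1 VA=0xD8742A1AB2A (w,user):
  lvl0: tbl 0x2B, slot 27 ⇒ 0x36007 (P1/RW1/US1/PS0)
  lvl1: tbl 0x36, slot 29 ⇒ 0x3A007 (P1/RW1/US1/PS0)
  lvl2: tbl 0x3A, slot 21 ⇒ 0x3B007 (P1/RW1/US1/PS0)
  lvl3: tbl 0x3B, slot 26 ⇒ 0x3E007 (P1/RW1/US1/PS0)
  ✓ 0x3EB2A  — 4 lookups
#2 VA=0xC8601805739 (w,kernel):
  lvl0: tbl 0x2B, slot 25 ⇒ 0x40007 (P1/RW1/US1/PS0)
  lvl1: tbl 0x40, slot 24 ⇒ 0x42007 (P1/RW1/US1/PS0)
  lvl2: tbl 0x42, slot 12 ⇒ 0x43007 (P1/RW1/US1/PS0)
  lvl3: tbl 0x43, slot 5 ⇒ 0x45007 (P1/RW1/US1/PS0)
  ✓ 0x45739  — 4 lookups
#3 VA=0xB8543C0B4B4 (r,user):
  lvl0: tbl 0x2B, slot 23 ⇒ 0x49007 (P1/RW1/US1/PS0)
  lvl1: tbl 0x49, slot 21 ⇒ 0x4B007 (P1/RW1/US1/PS0)
  lvl2: tbl 0x4B, slot 30 ⇒ 0x4E007 (P1/RW1/US1/PS0)
  lvl3: tbl 0x4E, slot 11 ⇒ 0x50007 (P1/RW1/US1/PS0)
  ✓ 0x504B4  — 4 lookups

TLB: [["0xC8601805", "0x45"], ["0xB8543C0B", "0x50"]]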